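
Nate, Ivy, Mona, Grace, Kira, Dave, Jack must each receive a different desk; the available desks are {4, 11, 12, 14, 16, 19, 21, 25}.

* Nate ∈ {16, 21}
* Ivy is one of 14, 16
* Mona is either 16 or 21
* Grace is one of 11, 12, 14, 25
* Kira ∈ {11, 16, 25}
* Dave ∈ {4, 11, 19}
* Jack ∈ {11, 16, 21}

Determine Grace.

12

Nate and Mona between them cover only {16, 21} — a naked pair. Remove those values from Ivy, Kira, Jack.
Ivy has just one choice, so Ivy = 14. Remove 14 from Grace.
That leaves Jack = 11. So Grace, Kira, Dave can't be 11.
That leaves Kira = 25. So Grace can't be 25.
So Grace = 12.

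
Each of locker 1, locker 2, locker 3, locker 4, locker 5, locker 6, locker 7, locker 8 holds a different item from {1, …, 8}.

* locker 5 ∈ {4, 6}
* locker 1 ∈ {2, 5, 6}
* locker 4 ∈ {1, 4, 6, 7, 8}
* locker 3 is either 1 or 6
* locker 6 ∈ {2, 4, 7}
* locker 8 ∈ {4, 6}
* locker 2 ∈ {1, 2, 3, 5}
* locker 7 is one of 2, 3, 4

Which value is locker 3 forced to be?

1

The 8 variables together cover exactly {1, 2, 3, 4, 5, 6, 7, 8} — 8 values for 8 variables — and 8 appears only in locker 4's list, so locker 4 = 8.
The 7 still-open variables together cover exactly {1, 2, 3, 4, 5, 6, 7} — 7 values for 7 variables — and 7 appears only in locker 6's list, so locker 6 = 7.
locker 5 and locker 8 between them cover only {4, 6} — a naked pair. Remove those values from locker 1, locker 3, locker 7.
So locker 3 = 1.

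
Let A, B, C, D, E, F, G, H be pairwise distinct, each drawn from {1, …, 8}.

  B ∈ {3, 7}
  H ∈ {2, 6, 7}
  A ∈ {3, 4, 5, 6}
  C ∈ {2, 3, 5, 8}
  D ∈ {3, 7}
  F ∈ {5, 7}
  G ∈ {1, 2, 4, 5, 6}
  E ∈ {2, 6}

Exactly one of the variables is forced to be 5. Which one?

F

The 8 variables together cover exactly {1, 2, 3, 4, 5, 6, 7, 8} — 8 values for 8 variables — and 1 appears only in G's list, so G = 1.
The 7 still-open variables together cover exactly {2, 3, 4, 5, 6, 7, 8} — 7 values for 7 variables — and 4 appears only in A's list, so A = 4.
The 6 still-open variables draw from only 6 values {2, 3, 5, 6, 7, 8}, so each is used; only C can be 8, hence C = 8.
The 5 still-open variables draw from only 5 values {2, 3, 5, 6, 7}, so each is used; only F can be 5, hence F = 5.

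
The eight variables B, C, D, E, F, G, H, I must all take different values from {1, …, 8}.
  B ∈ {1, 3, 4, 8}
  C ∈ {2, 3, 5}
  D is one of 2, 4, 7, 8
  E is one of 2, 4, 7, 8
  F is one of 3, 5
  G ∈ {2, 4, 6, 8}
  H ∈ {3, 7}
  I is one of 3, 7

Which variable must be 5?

Among the 8 variables, 1 fits only B (and all 8 values in {1, 2, 3, 4, 5, 6, 7, 8} must be used), so B = 1.
The 7 still-open variables draw from only 7 values {2, 3, 4, 5, 6, 7, 8}, so each is used; only G can be 6, hence G = 6.
H and I share exactly the 2 values {3, 7}; by pigeonhole those values go to them, so strike 3, 7 from C, D, E, F.
So 5 goes to F.

F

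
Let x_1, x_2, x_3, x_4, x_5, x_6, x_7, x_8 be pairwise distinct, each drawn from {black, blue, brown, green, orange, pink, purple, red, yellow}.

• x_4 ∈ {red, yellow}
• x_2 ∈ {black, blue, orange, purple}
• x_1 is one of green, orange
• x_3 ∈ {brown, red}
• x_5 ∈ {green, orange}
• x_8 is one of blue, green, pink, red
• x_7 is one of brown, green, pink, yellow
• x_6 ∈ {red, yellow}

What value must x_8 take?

x_1 and x_5 share exactly the 2 values {green, orange}; by pigeonhole those values go to them, so strike green, orange from x_2, x_7, x_8.
The 2 variables x_4 and x_6 are confined to {red, yellow}, which locks those values in; drop them from x_3, x_7, x_8.
That leaves x_3 = brown. So x_7 can't be brown.
x_7 must be pink (only option left). Eliminate pink elsewhere: x_8.
So x_8 = blue.

blue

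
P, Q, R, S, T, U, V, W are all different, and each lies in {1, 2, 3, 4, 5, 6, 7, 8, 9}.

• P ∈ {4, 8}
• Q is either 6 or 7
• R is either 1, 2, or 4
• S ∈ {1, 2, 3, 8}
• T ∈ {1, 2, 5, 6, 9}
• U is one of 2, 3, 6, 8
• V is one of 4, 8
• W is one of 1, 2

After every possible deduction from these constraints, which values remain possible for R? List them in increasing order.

1, 2

P and V between them cover only {4, 8} — a naked pair. Remove those values from R, S, U.
R and W between them cover only {1, 2} — a naked pair. Remove those values from S, T, U.
S's domain is down to {3}, so S = 3. Remove 3 from U.
U has just one choice, so U = 6. Eliminate 6 elsewhere: Q, T.
Q has just one choice, so Q = 7.
No further eliminations apply; R can still be any of 1, 2.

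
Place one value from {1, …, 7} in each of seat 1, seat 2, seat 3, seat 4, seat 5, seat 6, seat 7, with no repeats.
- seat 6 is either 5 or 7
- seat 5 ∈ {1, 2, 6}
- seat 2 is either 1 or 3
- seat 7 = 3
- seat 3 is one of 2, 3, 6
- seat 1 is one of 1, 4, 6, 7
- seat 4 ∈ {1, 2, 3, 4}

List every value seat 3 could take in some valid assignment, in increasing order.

seat 7 has just one choice, so seat 7 = 3. Strike 3 from seat 2, seat 3, seat 4.
seat 2 has just one choice, so seat 2 = 1. Strike 1 from seat 1, seat 4, seat 5.
Among the 5 still-open variables, 5 fits only seat 6 (and all 5 values in {2, 4, 5, 6, 7} must be used), so seat 6 = 5.
The 4 still-open variables draw from only 4 values {2, 4, 6, 7}, so each is used; only seat 1 can be 7, hence seat 1 = 7.
The 3 still-open variables together cover exactly {2, 4, 6} — 3 values for 3 variables — and 4 appears only in seat 4's list, so seat 4 = 4.
No further eliminations apply; seat 3 can still be any of 2, 6.

2, 6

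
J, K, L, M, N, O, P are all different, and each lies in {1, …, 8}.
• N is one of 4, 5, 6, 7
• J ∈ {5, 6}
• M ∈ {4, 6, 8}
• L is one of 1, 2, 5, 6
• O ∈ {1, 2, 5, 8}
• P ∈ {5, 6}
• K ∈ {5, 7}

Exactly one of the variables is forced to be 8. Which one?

The 2 variables J and P are confined to {5, 6}, which locks those values in; drop them from K, L, M, N, O.
K's domain is down to {7}, so K = 7. So N can't be 7.
N's domain is down to {4}, so N = 4. So M can't be 4.
So 8 goes to M.

M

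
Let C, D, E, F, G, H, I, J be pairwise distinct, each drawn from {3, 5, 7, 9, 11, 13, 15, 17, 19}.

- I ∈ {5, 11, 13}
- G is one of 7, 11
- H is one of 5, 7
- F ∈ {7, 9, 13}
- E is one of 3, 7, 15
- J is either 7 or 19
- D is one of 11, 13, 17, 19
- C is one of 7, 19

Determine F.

The 2 variables C and J are confined to {7, 19}, which locks those values in; drop them from D, E, F, G, H.
G must be 11 (only option left). Eliminate 11 elsewhere: D, I.
That leaves H = 5. Eliminate 5 elsewhere: I.
I has just one choice, so I = 13. So D, F can't be 13.
So F = 9.

9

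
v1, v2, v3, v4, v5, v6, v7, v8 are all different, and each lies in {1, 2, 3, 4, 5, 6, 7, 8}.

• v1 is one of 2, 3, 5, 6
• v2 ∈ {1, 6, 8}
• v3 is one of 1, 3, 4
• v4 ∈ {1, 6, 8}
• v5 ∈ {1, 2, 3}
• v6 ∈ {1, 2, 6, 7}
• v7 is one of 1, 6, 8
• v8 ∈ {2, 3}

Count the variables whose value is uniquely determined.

3

The 8 variables draw from only 8 values {1, 2, 3, 4, 5, 6, 7, 8}, so each is used; only v3 can be 4, hence v3 = 4.
Among the 7 still-open variables, 5 fits only v1 (and all 7 values in {1, 2, 3, 5, 6, 7, 8} must be used), so v1 = 5.
Among the 6 still-open variables, 7 fits only v6 (and all 6 values in {1, 2, 3, 6, 7, 8} must be used), so v6 = 7.
v2, v4, v7 between them cover only {1, 6, 8} — a naked triple. Remove those values from v5.
Determined: v1=5, v3=4, v6=7. The other variables each still have more than one consistent value. That makes 3.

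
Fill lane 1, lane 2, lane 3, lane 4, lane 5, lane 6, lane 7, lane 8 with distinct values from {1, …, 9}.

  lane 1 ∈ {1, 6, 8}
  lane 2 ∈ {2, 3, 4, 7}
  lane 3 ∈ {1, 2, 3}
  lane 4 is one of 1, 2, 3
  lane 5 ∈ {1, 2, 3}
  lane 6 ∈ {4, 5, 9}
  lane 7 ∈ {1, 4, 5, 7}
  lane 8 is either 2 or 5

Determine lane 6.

9

lane 3, lane 4, lane 5 share exactly the 3 values {1, 2, 3}; by pigeonhole those values go to them, so strike 1, 2, 3 from lane 1, lane 2, lane 7, lane 8.
lane 8 must be 5 (only option left). Strike 5 from lane 6, lane 7.
The 2 variables lane 2 and lane 7 are confined to {4, 7}, which locks those values in; drop them from lane 6.
So lane 6 = 9.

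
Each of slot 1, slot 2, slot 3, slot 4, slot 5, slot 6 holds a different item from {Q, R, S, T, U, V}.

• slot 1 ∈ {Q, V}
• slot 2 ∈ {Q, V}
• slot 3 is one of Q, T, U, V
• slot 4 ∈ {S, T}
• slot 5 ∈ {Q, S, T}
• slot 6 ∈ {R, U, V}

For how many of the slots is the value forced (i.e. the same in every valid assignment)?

2

Among the 6 variables, R fits only slot 6 (and all 6 values in {Q, R, S, T, U, V} must be used), so slot 6 = R.
The 5 still-open variables draw from only 5 values {Q, S, T, U, V}, so each is used; only slot 3 can be U, hence slot 3 = U.
The 2 variables slot 1 and slot 2 are confined to {Q, V}, which locks those values in; drop them from slot 5.
Determined: slot 3=U, slot 6=R. The other slots each still have more than one consistent value. That makes 2.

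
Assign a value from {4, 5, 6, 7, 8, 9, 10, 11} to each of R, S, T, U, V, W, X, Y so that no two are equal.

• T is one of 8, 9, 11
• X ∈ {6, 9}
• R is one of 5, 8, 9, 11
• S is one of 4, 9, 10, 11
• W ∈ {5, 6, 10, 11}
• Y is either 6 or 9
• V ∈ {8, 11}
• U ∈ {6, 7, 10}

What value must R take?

The 8 variables draw from only 8 values {4, 5, 6, 7, 8, 9, 10, 11}, so each is used; only S can be 4, hence S = 4.
The 7 still-open variables draw from only 7 values {5, 6, 7, 8, 9, 10, 11}, so each is used; only U can be 7, hence U = 7.
The 6 still-open variables draw from only 6 values {5, 6, 8, 9, 10, 11}, so each is used; only W can be 10, hence W = 10.
The 5 still-open variables together cover exactly {5, 6, 8, 9, 11} — 5 values for 5 variables — and 5 appears only in R's list, so R = 5.

5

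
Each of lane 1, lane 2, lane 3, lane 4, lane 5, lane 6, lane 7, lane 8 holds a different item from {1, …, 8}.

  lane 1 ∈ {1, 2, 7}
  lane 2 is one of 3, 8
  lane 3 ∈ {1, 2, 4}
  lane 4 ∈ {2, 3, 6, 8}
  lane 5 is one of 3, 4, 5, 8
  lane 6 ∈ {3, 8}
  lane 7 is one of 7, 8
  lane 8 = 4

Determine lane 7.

lane 8 must be 4 (only option left). Remove 4 from lane 3, lane 5.
Among the 7 still-open variables, 5 fits only lane 5 (and all 7 values in {1, 2, 3, 5, 6, 7, 8} must be used), so lane 5 = 5.
The 6 still-open variables draw from only 6 values {1, 2, 3, 6, 7, 8}, so each is used; only lane 4 can be 6, hence lane 4 = 6.
The 2 variables lane 2 and lane 6 are confined to {3, 8}, which locks those values in; drop them from lane 7.
So lane 7 = 7.

7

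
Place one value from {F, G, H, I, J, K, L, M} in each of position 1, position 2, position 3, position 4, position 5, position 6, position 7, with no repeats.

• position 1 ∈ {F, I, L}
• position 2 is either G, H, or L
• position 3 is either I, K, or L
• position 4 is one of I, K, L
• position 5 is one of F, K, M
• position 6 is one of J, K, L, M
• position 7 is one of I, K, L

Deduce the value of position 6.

J

position 3, position 4, position 7 share exactly the 3 values {I, K, L}; by pigeonhole those values go to them, so strike I, K, L from position 1, position 2, position 5, position 6.
That leaves position 1 = F. So position 5 can't be F.
position 5 has just one choice, so position 5 = M. Remove M from position 6.
So position 6 = J.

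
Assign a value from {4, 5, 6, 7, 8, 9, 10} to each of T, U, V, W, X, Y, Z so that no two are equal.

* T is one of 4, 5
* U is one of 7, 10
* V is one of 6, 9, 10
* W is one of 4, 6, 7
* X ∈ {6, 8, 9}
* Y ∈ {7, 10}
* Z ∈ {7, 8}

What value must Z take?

The 7 variables together cover exactly {4, 5, 6, 7, 8, 9, 10} — 7 values for 7 variables — and 5 appears only in T's list, so T = 5.
Among the 6 still-open variables, 4 fits only W (and all 6 values in {4, 6, 7, 8, 9, 10} must be used), so W = 4.
The 2 variables U and Y are confined to {7, 10}, which locks those values in; drop them from V, Z.
So Z = 8.

8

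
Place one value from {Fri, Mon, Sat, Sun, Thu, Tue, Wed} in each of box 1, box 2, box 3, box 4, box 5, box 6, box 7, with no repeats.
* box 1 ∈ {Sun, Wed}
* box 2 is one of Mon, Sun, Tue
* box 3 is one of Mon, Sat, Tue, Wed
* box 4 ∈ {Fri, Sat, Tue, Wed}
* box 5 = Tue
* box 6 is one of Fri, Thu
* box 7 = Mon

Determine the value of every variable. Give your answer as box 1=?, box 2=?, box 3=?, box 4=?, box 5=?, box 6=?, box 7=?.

box 5 has just one choice, so box 5 = Tue. Remove Tue from box 2, box 3, box 4.
box 7 has just one choice, so box 7 = Mon. Eliminate Mon elsewhere: box 2, box 3.
That leaves box 2 = Sun. Strike Sun from box 1.
box 1's domain is down to {Wed}, so box 1 = Wed. So box 3, box 4 can't be Wed.
That leaves box 3 = Sat. Eliminate Sat elsewhere: box 4.
That leaves box 4 = Fri. Eliminate Fri elsewhere: box 6.
box 6 has just one choice, so box 6 = Thu.

box 1=Wed, box 2=Sun, box 3=Sat, box 4=Fri, box 5=Tue, box 6=Thu, box 7=Mon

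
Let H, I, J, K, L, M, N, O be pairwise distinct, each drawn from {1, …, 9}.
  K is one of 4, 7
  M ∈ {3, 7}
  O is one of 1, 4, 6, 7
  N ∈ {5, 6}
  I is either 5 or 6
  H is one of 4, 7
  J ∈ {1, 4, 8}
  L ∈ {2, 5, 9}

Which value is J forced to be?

8

H and K between them cover only {4, 7} — a naked pair. Remove those values from J, M, O.
M must be 3 (only option left).
I and N share exactly the 2 values {5, 6}; by pigeonhole those values go to them, so strike 5, 6 from L, O.
That leaves O = 1. Remove 1 from J.
So J = 8.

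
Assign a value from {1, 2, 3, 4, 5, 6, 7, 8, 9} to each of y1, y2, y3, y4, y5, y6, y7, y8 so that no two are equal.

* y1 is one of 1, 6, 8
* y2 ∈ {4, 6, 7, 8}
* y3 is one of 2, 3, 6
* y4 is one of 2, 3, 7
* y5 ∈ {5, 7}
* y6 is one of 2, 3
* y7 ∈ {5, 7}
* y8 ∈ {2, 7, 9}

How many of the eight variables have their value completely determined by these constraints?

2

y5 and y7 share exactly the 2 values {5, 7}; by pigeonhole those values go to them, so strike 5, 7 from y2, y4, y8.
The 2 variables y4 and y6 are confined to {2, 3}, which locks those values in; drop them from y3, y8.
y3 must be 6 (only option left). Eliminate 6 elsewhere: y1, y2.
y8 has just one choice, so y8 = 9.
Determined: y3=6, y8=9. The other variables each still have more than one consistent value. That makes 2.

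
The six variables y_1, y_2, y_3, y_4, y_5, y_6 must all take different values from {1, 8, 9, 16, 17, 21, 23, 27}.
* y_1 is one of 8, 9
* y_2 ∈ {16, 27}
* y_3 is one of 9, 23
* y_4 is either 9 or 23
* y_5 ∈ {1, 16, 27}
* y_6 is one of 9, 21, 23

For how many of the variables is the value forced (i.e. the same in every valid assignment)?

The 2 variables y_3 and y_4 are confined to {9, 23}, which locks those values in; drop them from y_1, y_6.
y_1's domain is down to {8}, so y_1 = 8.
y_6 must be 21 (only option left).
Determined: y_1=8, y_6=21. The other variables each still have more than one consistent value. That makes 2.

2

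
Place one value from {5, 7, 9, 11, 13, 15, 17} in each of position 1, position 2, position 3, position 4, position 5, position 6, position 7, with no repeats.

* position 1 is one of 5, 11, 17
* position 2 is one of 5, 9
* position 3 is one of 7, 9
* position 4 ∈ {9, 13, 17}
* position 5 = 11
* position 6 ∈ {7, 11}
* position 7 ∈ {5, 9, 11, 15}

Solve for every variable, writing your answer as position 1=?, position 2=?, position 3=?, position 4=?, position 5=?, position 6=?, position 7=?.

position 1=17, position 2=5, position 3=9, position 4=13, position 5=11, position 6=7, position 7=15

position 5 must be 11 (only option left). So position 1, position 6, position 7 can't be 11.
position 6 must be 7 (only option left). Eliminate 7 elsewhere: position 3.
position 3 must be 9 (only option left). So position 2, position 4, position 7 can't be 9.
position 2's domain is down to {5}, so position 2 = 5. Eliminate 5 elsewhere: position 1, position 7.
That leaves position 7 = 15.
position 1's domain is down to {17}, so position 1 = 17. So position 4 can't be 17.
That leaves position 4 = 13.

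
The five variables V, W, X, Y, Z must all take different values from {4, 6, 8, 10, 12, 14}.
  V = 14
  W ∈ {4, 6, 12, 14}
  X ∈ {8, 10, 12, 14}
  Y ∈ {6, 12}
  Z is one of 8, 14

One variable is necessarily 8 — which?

V has just one choice, so V = 14. So W, X, Z can't be 14.
So 8 goes to Z.

Z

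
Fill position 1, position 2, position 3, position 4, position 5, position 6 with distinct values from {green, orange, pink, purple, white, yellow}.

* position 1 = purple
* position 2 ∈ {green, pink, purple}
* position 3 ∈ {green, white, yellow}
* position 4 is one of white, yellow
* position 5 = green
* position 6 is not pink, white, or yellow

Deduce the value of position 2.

pink

position 1 has just one choice, so position 1 = purple. Strike purple from position 2, position 6.
position 5's domain is down to {green}, so position 5 = green. Strike green from position 2, position 3, position 6.
So position 2 = pink.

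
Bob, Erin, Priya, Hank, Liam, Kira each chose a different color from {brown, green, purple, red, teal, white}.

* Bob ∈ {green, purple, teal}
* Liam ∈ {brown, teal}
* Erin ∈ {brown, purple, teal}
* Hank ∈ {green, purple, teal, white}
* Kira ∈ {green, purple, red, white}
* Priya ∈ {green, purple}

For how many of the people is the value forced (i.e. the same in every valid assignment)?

2

Among the 6 variables, red fits only Kira (and all 6 values in {brown, green, purple, red, teal, white} must be used), so Kira = red.
The 5 still-open variables together cover exactly {brown, green, purple, teal, white} — 5 values for 5 variables — and white appears only in Hank's list, so Hank = white.
Determined: Hank=white, Kira=red. The other people each still have more than one consistent value. That makes 2.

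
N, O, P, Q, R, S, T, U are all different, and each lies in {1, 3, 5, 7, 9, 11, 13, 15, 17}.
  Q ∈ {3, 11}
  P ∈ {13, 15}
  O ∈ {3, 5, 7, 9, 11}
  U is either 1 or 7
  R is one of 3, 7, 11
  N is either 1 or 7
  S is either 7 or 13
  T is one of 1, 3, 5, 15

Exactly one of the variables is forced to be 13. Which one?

The 8 variables together cover exactly {1, 3, 5, 7, 9, 11, 13, 15} — 8 values for 8 variables — and 9 appears only in O's list, so O = 9.
The 7 still-open variables together cover exactly {1, 3, 5, 7, 11, 13, 15} — 7 values for 7 variables — and 5 appears only in T's list, so T = 5.
Among the 6 still-open variables, 15 fits only P (and all 6 values in {1, 3, 7, 11, 13, 15} must be used), so P = 15.
The 5 still-open variables draw from only 5 values {1, 3, 7, 11, 13}, so each is used; only S can be 13, hence S = 13.

S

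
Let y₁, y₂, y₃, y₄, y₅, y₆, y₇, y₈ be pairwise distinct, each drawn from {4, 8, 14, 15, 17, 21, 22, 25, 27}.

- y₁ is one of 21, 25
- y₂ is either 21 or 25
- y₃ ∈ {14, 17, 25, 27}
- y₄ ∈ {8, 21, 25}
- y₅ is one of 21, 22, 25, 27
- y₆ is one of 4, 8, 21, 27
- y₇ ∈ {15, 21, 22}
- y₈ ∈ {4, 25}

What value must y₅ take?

22

The 2 variables y₁ and y₂ are confined to {21, 25}, which locks those values in; drop them from y₃, y₄, y₅, y₆, y₇, y₈.
y₄ must be 8 (only option left). So y₆ can't be 8.
y₈'s domain is down to {4}, so y₈ = 4. Eliminate 4 elsewhere: y₆.
y₆'s domain is down to {27}, so y₆ = 27. Remove 27 from y₃, y₅.
So y₅ = 22.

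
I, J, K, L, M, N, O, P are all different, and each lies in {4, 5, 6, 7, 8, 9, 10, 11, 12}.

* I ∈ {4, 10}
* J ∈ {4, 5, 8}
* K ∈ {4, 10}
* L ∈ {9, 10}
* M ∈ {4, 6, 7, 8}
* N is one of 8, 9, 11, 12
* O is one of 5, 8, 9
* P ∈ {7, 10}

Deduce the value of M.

6

I and K between them cover only {4, 10} — a naked pair. Remove those values from J, L, M, P.
L has just one choice, so L = 9. Strike 9 from N, O.
P's domain is down to {7}, so P = 7. Strike 7 from M.
J and O share exactly the 2 values {5, 8}; by pigeonhole those values go to them, so strike 5, 8 from M, N.
So M = 6.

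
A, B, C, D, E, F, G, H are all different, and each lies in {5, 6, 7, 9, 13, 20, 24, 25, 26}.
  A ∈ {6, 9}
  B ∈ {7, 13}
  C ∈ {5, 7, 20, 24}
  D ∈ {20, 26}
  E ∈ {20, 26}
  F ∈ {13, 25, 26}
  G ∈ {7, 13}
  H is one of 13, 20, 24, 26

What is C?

B and G share exactly the 2 values {7, 13}; by pigeonhole those values go to them, so strike 7, 13 from C, F, H.
The 2 variables D and E are confined to {20, 26}, which locks those values in; drop them from C, F, H.
F has just one choice, so F = 25.
H must be 24 (only option left). Eliminate 24 elsewhere: C.
So C = 5.

5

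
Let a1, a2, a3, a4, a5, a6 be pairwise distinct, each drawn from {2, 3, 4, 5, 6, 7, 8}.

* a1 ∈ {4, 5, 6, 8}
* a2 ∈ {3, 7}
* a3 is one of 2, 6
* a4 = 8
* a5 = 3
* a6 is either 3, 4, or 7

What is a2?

a4 must be 8 (only option left). Remove 8 from a1.
a5's domain is down to {3}, so a5 = 3. So a2, a6 can't be 3.
So a2 = 7.

7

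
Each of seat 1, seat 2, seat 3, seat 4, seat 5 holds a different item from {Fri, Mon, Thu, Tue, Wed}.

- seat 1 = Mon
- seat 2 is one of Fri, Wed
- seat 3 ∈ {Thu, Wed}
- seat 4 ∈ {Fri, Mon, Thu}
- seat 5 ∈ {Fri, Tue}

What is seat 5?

seat 1 must be Mon (only option left). Eliminate Mon elsewhere: seat 4.
Among the 4 still-open variables, Tue fits only seat 5 (and all 4 values in {Fri, Thu, Tue, Wed} must be used), so seat 5 = Tue.

Tue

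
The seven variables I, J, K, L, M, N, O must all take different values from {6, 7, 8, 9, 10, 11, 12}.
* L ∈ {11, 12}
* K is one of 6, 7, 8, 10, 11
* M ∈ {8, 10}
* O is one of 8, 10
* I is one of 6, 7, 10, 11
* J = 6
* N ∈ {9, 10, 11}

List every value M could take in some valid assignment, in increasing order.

8, 10

J's domain is down to {6}, so J = 6. Remove 6 from I, K.
Among the 6 still-open variables, 9 fits only N (and all 6 values in {7, 8, 9, 10, 11, 12} must be used), so N = 9.
Among the 5 still-open variables, 12 fits only L (and all 5 values in {7, 8, 10, 11, 12} must be used), so L = 12.
The 2 variables M and O are confined to {8, 10}, which locks those values in; drop them from I, K.
No further eliminations apply; M can still be any of 8, 10.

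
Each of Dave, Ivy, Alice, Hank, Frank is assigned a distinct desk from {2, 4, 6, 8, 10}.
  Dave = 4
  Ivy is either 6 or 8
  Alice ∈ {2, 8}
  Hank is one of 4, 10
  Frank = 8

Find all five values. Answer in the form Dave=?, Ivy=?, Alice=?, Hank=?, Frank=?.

Dave must be 4 (only option left). Strike 4 from Hank.
Hank must be 10 (only option left).
Frank must be 8 (only option left). Strike 8 from Ivy, Alice.
Ivy has just one choice, so Ivy = 6.
Alice has just one choice, so Alice = 2.

Dave=4, Ivy=6, Alice=2, Hank=10, Frank=8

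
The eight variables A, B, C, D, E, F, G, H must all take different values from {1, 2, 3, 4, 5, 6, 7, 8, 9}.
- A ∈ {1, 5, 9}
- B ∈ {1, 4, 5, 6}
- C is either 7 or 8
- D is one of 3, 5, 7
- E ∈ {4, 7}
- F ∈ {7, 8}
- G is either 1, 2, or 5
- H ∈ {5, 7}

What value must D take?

C and F share exactly the 2 values {7, 8}; by pigeonhole those values go to them, so strike 7, 8 from D, E, H.
E must be 4 (only option left). Strike 4 from B.
H must be 5 (only option left). So A, B, D, G can't be 5.
So D = 3.

3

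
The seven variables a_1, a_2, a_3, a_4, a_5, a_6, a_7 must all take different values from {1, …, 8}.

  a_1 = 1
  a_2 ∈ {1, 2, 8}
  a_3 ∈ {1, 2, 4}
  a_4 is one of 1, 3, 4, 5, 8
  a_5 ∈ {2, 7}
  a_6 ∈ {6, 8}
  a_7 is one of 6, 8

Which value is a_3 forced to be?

4

a_1 must be 1 (only option left). Strike 1 from a_2, a_3, a_4.
a_6 and a_7 share exactly the 2 values {6, 8}; by pigeonhole those values go to them, so strike 6, 8 from a_2, a_4.
a_2 must be 2 (only option left). Strike 2 from a_3, a_5.
So a_3 = 4.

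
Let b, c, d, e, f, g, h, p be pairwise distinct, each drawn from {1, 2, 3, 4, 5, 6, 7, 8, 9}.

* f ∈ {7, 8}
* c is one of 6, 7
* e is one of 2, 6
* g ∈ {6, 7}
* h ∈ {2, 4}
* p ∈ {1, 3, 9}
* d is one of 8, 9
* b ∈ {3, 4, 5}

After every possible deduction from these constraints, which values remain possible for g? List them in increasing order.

c and g between them cover only {6, 7} — a naked pair. Remove those values from e, f.
e's domain is down to {2}, so e = 2. Remove 2 from h.
f has just one choice, so f = 8. Eliminate 8 elsewhere: d.
That leaves h = 4. Eliminate 4 elsewhere: b.
d's domain is down to {9}, so d = 9. Eliminate 9 elsewhere: p.
No further eliminations apply; g can still be any of 6, 7.

6, 7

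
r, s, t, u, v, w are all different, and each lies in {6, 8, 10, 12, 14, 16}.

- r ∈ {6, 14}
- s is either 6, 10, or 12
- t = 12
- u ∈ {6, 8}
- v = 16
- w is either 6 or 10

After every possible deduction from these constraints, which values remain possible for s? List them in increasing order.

t must be 12 (only option left). Strike 12 from s.
v's domain is down to {16}, so v = 16.
The 4 still-open variables together cover exactly {6, 8, 10, 14} — 4 values for 4 variables — and 8 appears only in u's list, so u = 8.
The 3 still-open variables draw from only 3 values {6, 10, 14}, so each is used; only r can be 14, hence r = 14.
No further eliminations apply; s can still be any of 6, 10.

6, 10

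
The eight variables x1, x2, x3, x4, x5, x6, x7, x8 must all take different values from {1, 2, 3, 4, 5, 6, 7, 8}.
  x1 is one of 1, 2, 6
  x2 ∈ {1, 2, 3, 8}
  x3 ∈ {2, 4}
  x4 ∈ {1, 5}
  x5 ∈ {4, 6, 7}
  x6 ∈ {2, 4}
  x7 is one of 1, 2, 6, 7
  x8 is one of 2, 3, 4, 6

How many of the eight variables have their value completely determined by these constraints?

3

The 8 variables draw from only 8 values {1, 2, 3, 4, 5, 6, 7, 8}, so each is used; only x4 can be 5, hence x4 = 5.
The 7 still-open variables together cover exactly {1, 2, 3, 4, 6, 7, 8} — 7 values for 7 variables — and 8 appears only in x2's list, so x2 = 8.
The 6 still-open variables together cover exactly {1, 2, 3, 4, 6, 7} — 6 values for 6 variables — and 3 appears only in x8's list, so x8 = 3.
x3 and x6 between them cover only {2, 4} — a naked pair. Remove those values from x1, x5, x7.
Determined: x2=8, x4=5, x8=3. The other variables each still have more than one consistent value. That makes 3.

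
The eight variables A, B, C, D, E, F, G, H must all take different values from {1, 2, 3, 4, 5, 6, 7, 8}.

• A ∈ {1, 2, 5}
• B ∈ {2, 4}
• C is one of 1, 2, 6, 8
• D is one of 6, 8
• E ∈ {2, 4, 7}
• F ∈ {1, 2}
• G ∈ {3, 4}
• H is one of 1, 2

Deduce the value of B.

The 8 variables together cover exactly {1, 2, 3, 4, 5, 6, 7, 8} — 8 values for 8 variables — and 3 appears only in G's list, so G = 3.
The 7 still-open variables together cover exactly {1, 2, 4, 5, 6, 7, 8} — 7 values for 7 variables — and 5 appears only in A's list, so A = 5.
The 6 still-open variables draw from only 6 values {1, 2, 4, 6, 7, 8}, so each is used; only E can be 7, hence E = 7.
Among the 5 still-open variables, 4 fits only B (and all 5 values in {1, 2, 4, 6, 8} must be used), so B = 4.

4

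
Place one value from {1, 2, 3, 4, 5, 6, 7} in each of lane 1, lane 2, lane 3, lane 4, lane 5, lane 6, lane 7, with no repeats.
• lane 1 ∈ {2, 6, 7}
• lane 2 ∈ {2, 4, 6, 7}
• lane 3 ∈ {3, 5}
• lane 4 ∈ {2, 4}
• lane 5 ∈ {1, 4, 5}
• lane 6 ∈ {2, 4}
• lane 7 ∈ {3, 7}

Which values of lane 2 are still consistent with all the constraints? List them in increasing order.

The 7 variables together cover exactly {1, 2, 3, 4, 5, 6, 7} — 7 values for 7 variables — and 1 appears only in lane 5's list, so lane 5 = 1.
The 6 still-open variables draw from only 6 values {2, 3, 4, 5, 6, 7}, so each is used; only lane 3 can be 5, hence lane 3 = 5.
The 5 still-open variables draw from only 5 values {2, 3, 4, 6, 7}, so each is used; only lane 7 can be 3, hence lane 7 = 3.
The 2 variables lane 4 and lane 6 are confined to {2, 4}, which locks those values in; drop them from lane 1, lane 2.
No further eliminations apply; lane 2 can still be any of 6, 7.

6, 7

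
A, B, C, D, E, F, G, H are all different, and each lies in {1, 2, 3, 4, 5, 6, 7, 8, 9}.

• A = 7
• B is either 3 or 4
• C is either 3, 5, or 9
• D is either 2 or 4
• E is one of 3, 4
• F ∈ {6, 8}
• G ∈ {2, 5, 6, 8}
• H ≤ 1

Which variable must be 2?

D

A must be 7 (only option left).
H has just one choice, so H = 1.
B and E share exactly the 2 values {3, 4}; by pigeonhole those values go to them, so strike 3, 4 from C, D.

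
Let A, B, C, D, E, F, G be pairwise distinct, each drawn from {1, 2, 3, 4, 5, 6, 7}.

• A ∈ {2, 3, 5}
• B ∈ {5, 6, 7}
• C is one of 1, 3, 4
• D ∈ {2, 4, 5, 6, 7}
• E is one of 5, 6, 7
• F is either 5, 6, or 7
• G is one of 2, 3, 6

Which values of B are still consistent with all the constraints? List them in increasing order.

5, 6, 7

The 7 variables together cover exactly {1, 2, 3, 4, 5, 6, 7} — 7 values for 7 variables — and 1 appears only in C's list, so C = 1.
The 6 still-open variables together cover exactly {2, 3, 4, 5, 6, 7} — 6 values for 6 variables — and 4 appears only in D's list, so D = 4.
B, E, F share exactly the 3 values {5, 6, 7}; by pigeonhole those values go to them, so strike 5, 6, 7 from A, G.
No further eliminations apply; B can still be any of 5, 6, 7.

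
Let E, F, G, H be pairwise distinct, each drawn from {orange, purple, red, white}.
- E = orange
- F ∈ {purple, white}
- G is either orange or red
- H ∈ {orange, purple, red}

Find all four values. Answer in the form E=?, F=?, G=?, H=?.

E=orange, F=white, G=red, H=purple

E has just one choice, so E = orange. Strike orange from G, H.
That leaves G = red. Eliminate red elsewhere: H.
H has just one choice, so H = purple. Eliminate purple elsewhere: F.
F must be white (only option left).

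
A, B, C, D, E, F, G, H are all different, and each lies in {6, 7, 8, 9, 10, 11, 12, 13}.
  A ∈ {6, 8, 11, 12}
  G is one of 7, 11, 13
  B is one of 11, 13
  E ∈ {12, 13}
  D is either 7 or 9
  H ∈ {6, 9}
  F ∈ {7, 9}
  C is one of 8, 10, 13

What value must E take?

The 8 variables draw from only 8 values {6, 7, 8, 9, 10, 11, 12, 13}, so each is used; only C can be 10, hence C = 10.
Among the 7 still-open variables, 8 fits only A (and all 7 values in {6, 7, 8, 9, 11, 12, 13} must be used), so A = 8.
Among the 6 still-open variables, 6 fits only H (and all 6 values in {6, 7, 9, 11, 12, 13} must be used), so H = 6.
Among the 5 still-open variables, 12 fits only E (and all 5 values in {7, 9, 11, 12, 13} must be used), so E = 12.

12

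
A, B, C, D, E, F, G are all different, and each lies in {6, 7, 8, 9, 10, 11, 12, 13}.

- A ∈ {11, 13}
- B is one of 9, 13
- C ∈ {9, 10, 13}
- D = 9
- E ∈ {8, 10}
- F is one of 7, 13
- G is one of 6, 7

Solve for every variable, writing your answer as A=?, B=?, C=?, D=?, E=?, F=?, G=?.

D must be 9 (only option left). Strike 9 from B, C.
B must be 13 (only option left). Strike 13 from A, C, F.
That leaves C = 10. Eliminate 10 elsewhere: E.
E must be 8 (only option left).
F must be 7 (only option left). Strike 7 from G.
That leaves G = 6.
A's domain is down to {11}, so A = 11.

A=11, B=13, C=10, D=9, E=8, F=7, G=6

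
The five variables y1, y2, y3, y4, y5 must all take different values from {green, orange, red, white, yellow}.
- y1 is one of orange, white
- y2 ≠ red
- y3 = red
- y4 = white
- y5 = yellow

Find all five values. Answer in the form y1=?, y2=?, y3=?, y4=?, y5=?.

y1=orange, y2=green, y3=red, y4=white, y5=yellow

y3's domain is down to {red}, so y3 = red.
y4 must be white (only option left). Strike white from y1, y2.
y5's domain is down to {yellow}, so y5 = yellow. Eliminate yellow elsewhere: y2.
y1 has just one choice, so y1 = orange. Remove orange from y2.
y2 must be green (only option left).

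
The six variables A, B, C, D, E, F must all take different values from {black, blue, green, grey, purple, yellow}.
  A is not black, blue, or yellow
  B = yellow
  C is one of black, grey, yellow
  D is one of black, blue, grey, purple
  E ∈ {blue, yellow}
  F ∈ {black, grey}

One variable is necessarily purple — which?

B's domain is down to {yellow}, so B = yellow. Remove yellow from C, E.
E's domain is down to {blue}, so E = blue. So D can't be blue.
Among the 4 still-open variables, green fits only A (and all 4 values in {black, green, grey, purple} must be used), so A = green.
The 3 still-open variables together cover exactly {black, grey, purple} — 3 values for 3 variables — and purple appears only in D's list, so D = purple.

D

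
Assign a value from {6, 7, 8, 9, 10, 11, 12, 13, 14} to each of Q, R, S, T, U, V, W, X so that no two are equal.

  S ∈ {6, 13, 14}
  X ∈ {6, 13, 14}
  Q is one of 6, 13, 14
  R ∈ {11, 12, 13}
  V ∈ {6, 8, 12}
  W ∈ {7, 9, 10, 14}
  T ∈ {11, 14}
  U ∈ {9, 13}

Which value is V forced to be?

Q, S, X between them cover only {6, 13, 14} — a naked triple. Remove those values from R, T, U, V, W.
That leaves T = 11. Eliminate 11 elsewhere: R.
That leaves U = 9. So W can't be 9.
R has just one choice, so R = 12. So V can't be 12.
So V = 8.

8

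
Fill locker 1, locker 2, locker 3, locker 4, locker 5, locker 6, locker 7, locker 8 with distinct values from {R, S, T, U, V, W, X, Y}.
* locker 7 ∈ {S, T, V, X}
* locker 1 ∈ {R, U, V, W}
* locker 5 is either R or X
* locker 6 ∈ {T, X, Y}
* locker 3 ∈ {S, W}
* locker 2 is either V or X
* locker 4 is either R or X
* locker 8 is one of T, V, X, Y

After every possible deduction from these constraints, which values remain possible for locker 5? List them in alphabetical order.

The 8 variables together cover exactly {R, S, T, U, V, W, X, Y} — 8 values for 8 variables — and U appears only in locker 1's list, so locker 1 = U.
The 7 still-open variables together cover exactly {R, S, T, V, W, X, Y} — 7 values for 7 variables — and W appears only in locker 3's list, so locker 3 = W.
The 6 still-open variables draw from only 6 values {R, S, T, V, X, Y}, so each is used; only locker 7 can be S, hence locker 7 = S.
locker 4 and locker 5 between them cover only {R, X} — a naked pair. Remove those values from locker 2, locker 6, locker 8.
locker 2's domain is down to {V}, so locker 2 = V. Remove V from locker 8.
No further eliminations apply; locker 5 can still be any of R, X.

R, X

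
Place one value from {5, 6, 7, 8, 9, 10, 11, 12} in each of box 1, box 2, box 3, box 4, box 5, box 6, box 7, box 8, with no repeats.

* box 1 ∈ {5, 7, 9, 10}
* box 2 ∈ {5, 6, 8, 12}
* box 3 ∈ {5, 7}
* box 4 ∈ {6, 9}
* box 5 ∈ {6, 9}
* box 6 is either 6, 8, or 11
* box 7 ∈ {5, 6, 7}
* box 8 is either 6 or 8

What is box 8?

The 8 variables together cover exactly {5, 6, 7, 8, 9, 10, 11, 12} — 8 values for 8 variables — and 10 appears only in box 1's list, so box 1 = 10.
Among the 7 still-open variables, 11 fits only box 6 (and all 7 values in {5, 6, 7, 8, 9, 11, 12} must be used), so box 6 = 11.
The 6 still-open variables draw from only 6 values {5, 6, 7, 8, 9, 12}, so each is used; only box 2 can be 12, hence box 2 = 12.
The 5 still-open variables together cover exactly {5, 6, 7, 8, 9} — 5 values for 5 variables — and 8 appears only in box 8's list, so box 8 = 8.

8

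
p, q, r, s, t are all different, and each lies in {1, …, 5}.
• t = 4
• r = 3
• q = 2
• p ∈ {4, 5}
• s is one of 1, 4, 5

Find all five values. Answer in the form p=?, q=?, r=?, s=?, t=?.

q's domain is down to {2}, so q = 2.
r has just one choice, so r = 3.
t has just one choice, so t = 4. Eliminate 4 elsewhere: p, s.
p must be 5 (only option left). So s can't be 5.
s must be 1 (only option left).

p=5, q=2, r=3, s=1, t=4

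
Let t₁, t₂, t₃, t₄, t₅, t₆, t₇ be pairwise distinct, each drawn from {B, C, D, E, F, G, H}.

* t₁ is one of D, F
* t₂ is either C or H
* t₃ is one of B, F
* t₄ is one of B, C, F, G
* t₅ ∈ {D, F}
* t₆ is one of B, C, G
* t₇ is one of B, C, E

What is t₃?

B

Among the 7 variables, E fits only t₇ (and all 7 values in {B, C, D, E, F, G, H} must be used), so t₇ = E.
The 6 still-open variables together cover exactly {B, C, D, F, G, H} — 6 values for 6 variables — and H appears only in t₂'s list, so t₂ = H.
t₁ and t₅ between them cover only {D, F} — a naked pair. Remove those values from t₃, t₄.
So t₃ = B.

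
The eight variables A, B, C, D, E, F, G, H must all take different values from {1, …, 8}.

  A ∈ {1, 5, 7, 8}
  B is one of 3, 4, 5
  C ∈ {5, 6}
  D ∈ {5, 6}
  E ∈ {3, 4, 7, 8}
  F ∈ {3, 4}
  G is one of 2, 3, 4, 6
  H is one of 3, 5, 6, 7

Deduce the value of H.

7

The 8 variables draw from only 8 values {1, 2, 3, 4, 5, 6, 7, 8}, so each is used; only A can be 1, hence A = 1.
The 7 still-open variables draw from only 7 values {2, 3, 4, 5, 6, 7, 8}, so each is used; only G can be 2, hence G = 2.
The 6 still-open variables draw from only 6 values {3, 4, 5, 6, 7, 8}, so each is used; only E can be 8, hence E = 8.
The 5 still-open variables draw from only 5 values {3, 4, 5, 6, 7}, so each is used; only H can be 7, hence H = 7.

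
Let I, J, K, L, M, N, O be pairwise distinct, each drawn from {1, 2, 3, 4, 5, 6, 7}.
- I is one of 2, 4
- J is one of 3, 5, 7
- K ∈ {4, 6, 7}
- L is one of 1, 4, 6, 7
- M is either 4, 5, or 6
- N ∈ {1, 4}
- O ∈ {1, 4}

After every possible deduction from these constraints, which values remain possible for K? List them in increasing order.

Among the 7 variables, 2 fits only I (and all 7 values in {1, 2, 3, 4, 5, 6, 7} must be used), so I = 2.
The 6 still-open variables together cover exactly {1, 3, 4, 5, 6, 7} — 6 values for 6 variables — and 3 appears only in J's list, so J = 3.
The 5 still-open variables together cover exactly {1, 4, 5, 6, 7} — 5 values for 5 variables — and 5 appears only in M's list, so M = 5.
N and O between them cover only {1, 4} — a naked pair. Remove those values from K, L.
No further eliminations apply; K can still be any of 6, 7.

6, 7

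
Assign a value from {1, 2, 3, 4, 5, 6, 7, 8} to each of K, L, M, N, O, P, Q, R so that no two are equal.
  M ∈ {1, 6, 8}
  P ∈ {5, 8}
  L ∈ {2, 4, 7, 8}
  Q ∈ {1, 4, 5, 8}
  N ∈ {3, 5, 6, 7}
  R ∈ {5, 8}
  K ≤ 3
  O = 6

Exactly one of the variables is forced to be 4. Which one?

O must be 6 (only option left). Strike 6 from M, N.
The 2 variables P and R are confined to {5, 8}, which locks those values in; drop them from L, M, N, Q.
M must be 1 (only option left). Eliminate 1 elsewhere: K, Q.
So 4 goes to Q.

Q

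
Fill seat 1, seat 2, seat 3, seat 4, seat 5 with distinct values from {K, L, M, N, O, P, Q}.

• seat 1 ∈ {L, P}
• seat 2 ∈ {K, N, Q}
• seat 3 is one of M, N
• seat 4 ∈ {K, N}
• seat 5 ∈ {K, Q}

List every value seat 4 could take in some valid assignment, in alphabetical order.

K, N

seat 2, seat 4, seat 5 share exactly the 3 values {K, N, Q}; by pigeonhole those values go to them, so strike K, N, Q from seat 3.
seat 3's domain is down to {M}, so seat 3 = M.
No further eliminations apply; seat 4 can still be any of K, N.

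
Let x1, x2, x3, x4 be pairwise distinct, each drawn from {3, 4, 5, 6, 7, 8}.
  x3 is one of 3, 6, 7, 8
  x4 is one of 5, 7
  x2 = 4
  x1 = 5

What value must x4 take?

7

x1's domain is down to {5}, so x1 = 5. Remove 5 from x4.
So x4 = 7.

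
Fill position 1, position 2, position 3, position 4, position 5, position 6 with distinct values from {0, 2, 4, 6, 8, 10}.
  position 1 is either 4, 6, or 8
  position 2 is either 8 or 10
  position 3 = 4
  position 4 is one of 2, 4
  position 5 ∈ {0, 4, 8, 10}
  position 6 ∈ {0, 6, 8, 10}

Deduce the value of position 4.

position 3 must be 4 (only option left). So position 1, position 4, position 5 can't be 4.
So position 4 = 2.

2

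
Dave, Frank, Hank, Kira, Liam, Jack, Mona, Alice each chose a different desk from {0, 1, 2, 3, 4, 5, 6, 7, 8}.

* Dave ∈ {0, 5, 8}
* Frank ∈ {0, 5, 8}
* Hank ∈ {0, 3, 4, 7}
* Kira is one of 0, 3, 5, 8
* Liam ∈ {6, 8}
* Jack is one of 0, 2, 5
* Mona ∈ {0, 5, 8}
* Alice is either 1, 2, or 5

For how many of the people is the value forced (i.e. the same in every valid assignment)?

The 3 variables Dave, Frank, Mona are confined to {0, 5, 8}, which locks those values in; drop them from Hank, Kira, Liam, Jack, Alice.
Kira has just one choice, so Kira = 3. Remove 3 from Hank.
That leaves Liam = 6.
Jack's domain is down to {2}, so Jack = 2. Eliminate 2 elsewhere: Alice.
Alice has just one choice, so Alice = 1.
Determined: Kira=3, Liam=6, Jack=2, Alice=1. The other people each still have more than one consistent value. That makes 4.

4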